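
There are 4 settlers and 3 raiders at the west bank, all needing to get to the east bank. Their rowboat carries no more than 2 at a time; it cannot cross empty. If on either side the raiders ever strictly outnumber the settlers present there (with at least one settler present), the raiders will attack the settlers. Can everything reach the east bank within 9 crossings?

Counting alone: each trip to the east bank takes at most 2 across and each return brings at least 1 back, so after t trips out (and t−1 returns) at most 2t − (t−1) of the 7 are across; that first reaches 7 at t = 6, so at least 11 crossings are needed.
Since 9 < 11, 9 crossings cannot be enough. (The shortest complete plan in fact takes 11:)
1. 2 raiders → the east bank.  (the west bank: 4S 1R; the east bank: 0S 2R)
2. 1 raider ← the west bank.  (the west bank: 4S 2R; the east bank: 0S 1R)
3. 2 raiders → the east bank.  (the west bank: 4S 0R; the east bank: 0S 3R)
4. 1 raider ← the west bank.  (the west bank: 4S 1R; the east bank: 0S 2R)
5. 2 settlers → the east bank.  (the west bank: 2S 1R; the east bank: 2S 2R)
6. 1 raider ← the west bank.  (the west bank: 2S 2R; the east bank: 2S 1R)
7. 1 settler and 1 raider → the east bank.  (the west bank: 1S 1R; the east bank: 3S 2R)
8. 1 settler ← the west bank.  (the west bank: 2S 1R; the east bank: 2S 2R)
9. 1 settler and 1 raider → the east bank.  (the west bank: 1S 0R; the east bank: 3S 3R)
10. 1 raider ← the west bank.  (the west bank: 1S 1R; the east bank: 3S 2R)
11. 1 settler and 1 raider → the east bank.  (the west bank: 0S 0R; the east bank: 4S 3R)

No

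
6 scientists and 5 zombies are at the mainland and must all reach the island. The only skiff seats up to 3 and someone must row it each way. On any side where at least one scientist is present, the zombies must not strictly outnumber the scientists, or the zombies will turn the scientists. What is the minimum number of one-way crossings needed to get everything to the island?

9

Counting alone: each trip to the island takes at most 3 across and each return brings at least 1 back, so after t trips out (and t−1 returns) at most 3t − (t−1) of the 11 are across; that first reaches 11 at t = 5, so at least 9 crossings are needed.
The plan below uses exactly 9 crossings, so it is optimal:
1. 3 zombies → the island.  (the mainland: 6S 2Z; the island: 0S 3Z)
2. 1 zombie ← the mainland.  (the mainland: 6S 3Z; the island: 0S 2Z)
3. 3 scientists → the island.  (the mainland: 3S 3Z; the island: 3S 2Z)
4. 1 scientist ← the mainland.  (the mainland: 4S 3Z; the island: 2S 2Z)
5. 2 scientists and 1 zombie → the island.  (the mainland: 2S 2Z; the island: 4S 3Z)
6. 1 scientist ← the mainland.  (the mainland: 3S 2Z; the island: 3S 3Z)
7. 2 scientists and 1 zombie → the island.  (the mainland: 1S 1Z; the island: 5S 4Z)
8. 1 scientist ← the mainland.  (the mainland: 2S 1Z; the island: 4S 4Z)
9. 2 scientists and 1 zombie → the island.  (the mainland: 0S 0Z; the island: 6S 5Z)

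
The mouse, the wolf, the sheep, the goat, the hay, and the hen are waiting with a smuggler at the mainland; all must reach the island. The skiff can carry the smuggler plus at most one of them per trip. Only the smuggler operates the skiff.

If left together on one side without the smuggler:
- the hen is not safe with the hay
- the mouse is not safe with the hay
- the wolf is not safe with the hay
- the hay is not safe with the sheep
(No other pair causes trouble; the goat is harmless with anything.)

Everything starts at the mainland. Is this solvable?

Following every safe sequence of crossings from the start, the most of the 6 that can be at the island as the skiff arrives there on crossings 1, 3, 5 is 1, 2, 3 respectively; the best ever achieved is 3 of 6.
From crossing 7 on, no configuration arises that was not already reachable earlier: only 22 distinct safe configurations (who is on which side, and where the skiff is) can ever be reached, none of them has everyone across, and every continuation just revisits them. So no valid plan exists.

No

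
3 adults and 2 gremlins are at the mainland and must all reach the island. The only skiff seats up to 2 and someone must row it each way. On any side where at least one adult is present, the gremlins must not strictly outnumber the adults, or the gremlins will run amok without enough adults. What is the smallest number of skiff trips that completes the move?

7

Counting alone: each trip to the island takes at most 2 across and each return brings at least 1 back, so after t trips out (and t−1 returns) at most 2t − (t−1) of the 5 are across; that first reaches 5 at t = 4, so at least 7 crossings are needed.
The plan below uses exactly 7 crossings, so it is optimal:
1. 2 gremlins → the island.  (the mainland: 3A 0G; the island: 0A 2G)
2. 1 gremlin ← the mainland.  (the mainland: 3A 1G; the island: 0A 1G)
3. 2 adults → the island.  (the mainland: 1A 1G; the island: 2A 1G)
4. 1 adult ← the mainland.  (the mainland: 2A 1G; the island: 1A 1G)
5. 1 adult and 1 gremlin → the island.  (the mainland: 1A 0G; the island: 2A 2G)
6. 1 gremlin ← the mainland.  (the mainland: 1A 1G; the island: 2A 1G)
7. 1 adult and 1 gremlin → the island.  (the mainland: 0A 0G; the island: 3A 2G)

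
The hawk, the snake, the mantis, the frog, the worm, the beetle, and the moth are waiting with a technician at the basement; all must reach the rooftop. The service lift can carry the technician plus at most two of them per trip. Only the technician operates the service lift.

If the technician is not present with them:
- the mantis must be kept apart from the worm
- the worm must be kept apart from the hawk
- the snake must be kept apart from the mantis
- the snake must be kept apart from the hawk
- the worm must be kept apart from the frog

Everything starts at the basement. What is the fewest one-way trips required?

9

Counting alone: the technician can take at most 2 across per trip to the rooftop, so moving all 7 needs at least 4 loaded trips out, with a return between consecutive ones — at least 7 crossings.
The safety rule pushes this higher. Following every safe sequence of crossings, the most of the 7 that can be at the rooftop as the service lift arrives there on crossing 7 is 6 — never all 7.
So no plan with fewer than 9 crossings exists, and this one achieves 9:
1. Technician goes to the rooftop with the snake and the worm.
2. Technician goes back to the basement alone.
3. Technician goes to the rooftop with the hawk.
4. Technician goes back to the basement with the snake and the worm.
5. Technician goes to the rooftop with the frog and the mantis.
6. Technician goes back to the basement alone.
7. Technician goes to the rooftop with the beetle and the moth.
8. Technician goes back to the basement alone.
9. Technician goes to the rooftop with the snake and the worm.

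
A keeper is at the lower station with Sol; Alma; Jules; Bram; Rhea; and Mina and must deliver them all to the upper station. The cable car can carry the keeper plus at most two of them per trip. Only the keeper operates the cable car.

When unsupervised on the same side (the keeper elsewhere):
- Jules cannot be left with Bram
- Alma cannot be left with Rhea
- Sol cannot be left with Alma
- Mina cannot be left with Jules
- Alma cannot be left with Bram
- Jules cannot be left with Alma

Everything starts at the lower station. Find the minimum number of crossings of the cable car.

9

Counting alone: the keeper can take at most 2 across per trip to the upper station, so moving all 6 needs at least 3 loaded trips out, with a return between consecutive ones — at least 5 crossings.
The safety rule pushes this higher. Following every safe sequence of crossings, the most of the 6 that can be at the upper station as the cable car arrives there on crossings 5, 7 is 4, 5 respectively — never all 6.
So no plan with fewer than 9 crossings exists, and this one achieves 9:
1. Keeper goes to the upper station with Alma and Jules.
2. Keeper goes back to the lower station with Alma.
3. Keeper goes to the upper station with Alma and Sol.
4. Keeper goes back to the lower station with Alma.
5. Keeper goes to the upper station with Alma and Rhea.
6. Keeper goes back to the lower station with Alma.
7. Keeper goes to the upper station with Bram and Mina.
8. Keeper goes back to the lower station with Jules.
9. Keeper goes to the upper station with Alma and Jules.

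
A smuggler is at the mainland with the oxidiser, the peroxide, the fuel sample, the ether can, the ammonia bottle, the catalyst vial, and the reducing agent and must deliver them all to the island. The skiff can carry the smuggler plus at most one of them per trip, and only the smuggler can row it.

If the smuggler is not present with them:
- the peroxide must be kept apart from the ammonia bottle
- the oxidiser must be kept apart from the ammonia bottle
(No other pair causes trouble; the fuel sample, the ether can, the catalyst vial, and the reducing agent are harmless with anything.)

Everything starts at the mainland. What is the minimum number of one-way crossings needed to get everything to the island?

Counting alone: the smuggler can take at most 1 across per trip to the island, so moving all 7 needs at least 7 loaded trips out, with a return between consecutive ones — at least 13 crossings.
The safety rule pushes this higher. Following every safe sequence of crossings, the most of the 7 that can be at the island as the skiff arrives there on crossing 13 is 6 — never all 7.
So no plan with fewer than 15 crossings exists, and this one achieves 15:
1. Smuggler goes to the island with the ammonia bottle.  [the mainland: the catalyst vial, the ether can, the fuel sample, the oxidiser, the peroxide, the reducing agent | the island: the ammonia bottle]
2. Smuggler goes back to the mainland alone.  [the mainland: the catalyst vial, the ether can, the fuel sample, the oxidiser, the peroxide, the reducing agent | the island: the ammonia bottle]
3. Smuggler goes to the island with the oxidiser.  [the mainland: the catalyst vial, the ether can, the fuel sample, the peroxide, the reducing agent | the island: the ammonia bottle, the oxidiser]
4. Smuggler goes back to the mainland with the ammonia bottle.  [the mainland: the ammonia bottle, the catalyst vial, the ether can, the fuel sample, the peroxide, the reducing agent | the island: the oxidiser]
5. Smuggler goes to the island with the peroxide.  [the mainland: the ammonia bottle, the catalyst vial, the ether can, the fuel sample, the reducing agent | the island: the oxidiser, the peroxide]
6. Smuggler goes back to the mainland alone.  [the mainland: the ammonia bottle, the catalyst vial, the ether can, the fuel sample, the reducing agent | the island: the oxidiser, the peroxide]
7. Smuggler goes to the island with the fuel sample.  [the mainland: the ammonia bottle, the catalyst vial, the ether can, the reducing agent | the island: the fuel sample, the oxidiser, the peroxide]
8. Smuggler goes back to the mainland alone.  [the mainland: the ammonia bottle, the catalyst vial, the ether can, the reducing agent | the island: the fuel sample, the oxidiser, the peroxide]
9. Smuggler goes to the island with the ether can.  [the mainland: the ammonia bottle, the catalyst vial, the reducing agent | the island: the ether can, the fuel sample, the oxidiser, the peroxide]
10. Smuggler goes back to the mainland alone.  [the mainland: the ammonia bottle, the catalyst vial, the reducing agent | the island: the ether can, the fuel sample, the oxidiser, the peroxide]
11. Smuggler goes to the island with the catalyst vial.  [the mainland: the ammonia bottle, the reducing agent | the island: the catalyst vial, the ether can, the fuel sample, the oxidiser, the peroxide]
12. Smuggler goes back to the mainland alone.  [the mainland: the ammonia bottle, the reducing agent | the island: the catalyst vial, the ether can, the fuel sample, the oxidiser, the peroxide]
13. Smuggler goes to the island with the reducing agent.  [the mainland: the ammonia bottle | the island: the catalyst vial, the ether can, the fuel sample, the oxidiser, the peroxide, the reducing agent]
14. Smuggler goes back to the mainland alone.  [the mainland: the ammonia bottle | the island: the catalyst vial, the ether can, the fuel sample, the oxidiser, the peroxide, the reducing agent]
15. Smuggler goes to the island with the ammonia bottle.  [the mainland: — | the island: the ammonia bottle, the catalyst vial, the ether can, the fuel sample, the oxidiser, the peroxide, the reducing agent]

15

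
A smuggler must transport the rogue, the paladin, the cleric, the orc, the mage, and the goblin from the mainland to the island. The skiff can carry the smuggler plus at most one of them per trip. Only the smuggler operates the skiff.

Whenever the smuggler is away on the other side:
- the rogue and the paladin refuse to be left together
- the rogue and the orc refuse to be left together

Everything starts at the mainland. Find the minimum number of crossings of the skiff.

13

Counting alone: the smuggler can take at most 1 across per trip to the island, so moving all 6 needs at least 6 loaded trips out, with a return between consecutive ones — at least 11 crossings.
The safety rule pushes this higher. Following every safe sequence of crossings, the most of the 6 that can be at the island as the skiff arrives there on crossing 11 is 5 — never all 6.
So no plan with fewer than 13 crossings exists, and this one achieves 13:
1. Smuggler goes to the island with the rogue.  [the mainland: the cleric, the goblin, the mage, the orc, the paladin | the island: the rogue]
2. Smuggler goes back to the mainland alone.  [the mainland: the cleric, the goblin, the mage, the orc, the paladin | the island: the rogue]
3. Smuggler goes to the island with the paladin.  [the mainland: the cleric, the goblin, the mage, the orc | the island: the paladin, the rogue]
4. Smuggler goes back to the mainland with the rogue.  [the mainland: the cleric, the goblin, the mage, the orc, the rogue | the island: the paladin]
5. Smuggler goes to the island with the orc.  [the mainland: the cleric, the goblin, the mage, the rogue | the island: the orc, the paladin]
6. Smuggler goes back to the mainland alone.  [the mainland: the cleric, the goblin, the mage, the rogue | the island: the orc, the paladin]
7. Smuggler goes to the island with the cleric.  [the mainland: the goblin, the mage, the rogue | the island: the cleric, the orc, the paladin]
8. Smuggler goes back to the mainland alone.  [the mainland: the goblin, the mage, the rogue | the island: the cleric, the orc, the paladin]
9. Smuggler goes to the island with the mage.  [the mainland: the goblin, the rogue | the island: the cleric, the mage, the orc, the paladin]
10. Smuggler goes back to the mainland alone.  [the mainland: the goblin, the rogue | the island: the cleric, the mage, the orc, the paladin]
11. Smuggler goes to the island with the goblin.  [the mainland: the rogue | the island: the cleric, the goblin, the mage, the orc, the paladin]
12. Smuggler goes back to the mainland alone.  [the mainland: the rogue | the island: the cleric, the goblin, the mage, the orc, the paladin]
13. Smuggler goes to the island with the rogue.  [the mainland: — | the island: the cleric, the goblin, the mage, the orc, the paladin, the rogue]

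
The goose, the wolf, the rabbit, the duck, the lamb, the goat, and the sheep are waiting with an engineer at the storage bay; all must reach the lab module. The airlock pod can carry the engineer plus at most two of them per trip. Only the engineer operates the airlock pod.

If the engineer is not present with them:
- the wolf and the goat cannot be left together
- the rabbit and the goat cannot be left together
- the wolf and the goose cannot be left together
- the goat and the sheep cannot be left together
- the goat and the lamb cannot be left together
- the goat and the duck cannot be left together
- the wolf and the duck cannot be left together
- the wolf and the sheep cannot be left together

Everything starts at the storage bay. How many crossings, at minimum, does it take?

11

Counting alone: the engineer can take at most 2 across per trip to the lab module, so moving all 7 needs at least 4 loaded trips out, with a return between consecutive ones — at least 7 crossings.
The safety rule pushes this higher. Following every safe sequence of crossings, the most of the 7 that can be at the lab module as the airlock pod arrives there on crossings 7, 9 is 5, 6 respectively — never all 7.
So no plan with fewer than 11 crossings exists, and this one achieves 11:
1. Engineer goes to the lab module with the goat and the wolf.  [the storage bay: the duck, the goose, the lamb, the rabbit, the sheep | the lab module: the goat, the wolf]
2. Engineer goes back to the storage bay with the wolf.  [the storage bay: the duck, the goose, the lamb, the rabbit, the sheep, the wolf | the lab module: the goat]
3. Engineer goes to the lab module with the goose and the wolf.  [the storage bay: the duck, the lamb, the rabbit, the sheep | the lab module: the goat, the goose, the wolf]
4. Engineer goes back to the storage bay with the wolf.  [the storage bay: the duck, the lamb, the rabbit, the sheep, the wolf | the lab module: the goat, the goose]
5. Engineer goes to the lab module with the duck and the sheep.  [the storage bay: the lamb, the rabbit, the wolf | the lab module: the duck, the goat, the goose, the sheep]
6. Engineer goes back to the storage bay with the goat.  [the storage bay: the goat, the lamb, the rabbit, the wolf | the lab module: the duck, the goose, the sheep]
7. Engineer goes to the lab module with the goat and the rabbit.  [the storage bay: the lamb, the wolf | the lab module: the duck, the goat, the goose, the rabbit, the sheep]
8. Engineer goes back to the storage bay with the goat.  [the storage bay: the goat, the lamb, the wolf | the lab module: the duck, the goose, the rabbit, the sheep]
9. Engineer goes to the lab module with the lamb and the wolf.  [the storage bay: the goat | the lab module: the duck, the goose, the lamb, the rabbit, the sheep, the wolf]
10. Engineer goes back to the storage bay with the wolf.  [the storage bay: the goat, the wolf | the lab module: the duck, the goose, the lamb, the rabbit, the sheep]
11. Engineer goes to the lab module with the goat and the wolf.  [the storage bay: — | the lab module: the duck, the goat, the goose, the lamb, the rabbit, the sheep, the wolf]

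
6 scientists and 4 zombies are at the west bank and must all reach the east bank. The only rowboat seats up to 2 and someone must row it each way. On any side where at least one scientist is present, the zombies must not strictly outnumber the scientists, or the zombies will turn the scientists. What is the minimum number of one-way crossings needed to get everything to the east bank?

Counting alone: each trip to the east bank takes at most 2 across and each return brings at least 1 back, so after t trips out (and t−1 returns) at most 2t − (t−1) of the 10 are across; that first reaches 10 at t = 9, so at least 17 crossings are needed.
The plan below uses exactly 17 crossings, so it is optimal:
1. 2 zombies → the east bank.  (the west bank: 6S 2Z; the east bank: 0S 2Z)
2. 1 zombie ← the west bank.  (the west bank: 6S 3Z; the east bank: 0S 1Z)
3. 2 zombies → the east bank.  (the west bank: 6S 1Z; the east bank: 0S 3Z)
4. 1 zombie ← the west bank.  (the west bank: 6S 2Z; the east bank: 0S 2Z)
5. 2 scientists → the east bank.  (the west bank: 4S 2Z; the east bank: 2S 2Z)
6. 1 zombie ← the west bank.  (the west bank: 4S 3Z; the east bank: 2S 1Z)
7. 1 scientist and 1 zombie → the east bank.  (the west bank: 3S 2Z; the east bank: 3S 2Z)
8. 1 zombie ← the west bank.  (the west bank: 3S 3Z; the east bank: 3S 1Z)
9. 2 zombies → the east bank.  (the west bank: 3S 1Z; the east bank: 3S 3Z)
10. 1 zombie ← the west bank.  (the west bank: 3S 2Z; the east bank: 3S 2Z)
11. 1 scientist and 1 zombie → the east bank.  (the west bank: 2S 1Z; the east bank: 4S 3Z)
12. 1 zombie ← the west bank.  (the west bank: 2S 2Z; the east bank: 4S 2Z)
13. 2 zombies → the east bank.  (the west bank: 2S 0Z; the east bank: 4S 4Z)
14. 1 zombie ← the west bank.  (the west bank: 2S 1Z; the east bank: 4S 3Z)
15. 1 scientist and 1 zombie → the east bank.  (the west bank: 1S 0Z; the east bank: 5S 4Z)
16. 1 zombie ← the west bank.  (the west bank: 1S 1Z; the east bank: 5S 3Z)
17. 1 scientist and 1 zombie → the east bank.  (the west bank: 0S 0Z; the east bank: 6S 4Z)

17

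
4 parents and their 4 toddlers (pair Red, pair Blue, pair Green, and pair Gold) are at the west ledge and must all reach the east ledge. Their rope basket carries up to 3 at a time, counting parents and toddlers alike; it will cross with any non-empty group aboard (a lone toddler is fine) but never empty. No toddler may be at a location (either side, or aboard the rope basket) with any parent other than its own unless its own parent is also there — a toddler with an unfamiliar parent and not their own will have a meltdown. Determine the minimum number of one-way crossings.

Counting alone: each trip to the east ledge takes at most 3 across and each return brings at least 1 back, so after t trips out (and t−1 returns) at most 3t − (t−1) of the 8 are across; that first reaches 8 at t = 4, so at least 7 crossings are needed.
The safety rule pushes this higher. Following every safe sequence of crossings, the most of the 8 that can be at the east ledge as the rope basket arrives there on crossing 7 is 7 — never all 8.
So no plan with fewer than 9 crossings exists, and this one achieves 9:
1. parent Red and toddler Red cross → the east ledge.
2. parent Red crosses ← the west ledge.
3. parent Blue, parent Red, and toddler Blue cross → the east ledge.
4. parent Red and toddler Red cross ← the west ledge.
5. parent Gold, parent Green, and parent Red cross → the east ledge.
6. toddler Blue crosses ← the west ledge.
7. toddler Blue and toddler Red cross → the east ledge.
8. toddler Red crosses ← the west ledge.
9. toddler Gold, toddler Green, and toddler Red cross → the east ledge.

9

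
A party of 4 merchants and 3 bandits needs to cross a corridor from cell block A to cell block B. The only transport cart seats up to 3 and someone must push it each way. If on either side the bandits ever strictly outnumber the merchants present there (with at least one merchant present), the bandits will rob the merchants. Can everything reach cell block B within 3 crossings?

Counting alone: each trip to cell block B takes at most 3 across and each return brings at least 1 back, so after t trips out (and t−1 returns) at most 3t − (t−1) of the 7 are across; that first reaches 7 at t = 3, so at least 5 crossings are needed.
Since 3 < 5, 3 crossings cannot be enough. (The shortest complete plan in fact takes 5:)
1. 3 bandits → cell block B.  (cell block A: 4M 0B; cell block B: 0M 3B)
2. 1 bandit ← cell block A.  (cell block A: 4M 1B; cell block B: 0M 2B)
3. 3 merchants → cell block B.  (cell block A: 1M 1B; cell block B: 3M 2B)
4. 1 merchant ← cell block A.  (cell block A: 2M 1B; cell block B: 2M 2B)
5. 2 merchants and 1 bandit → cell block B.  (cell block A: 0M 0B; cell block B: 4M 3B)

No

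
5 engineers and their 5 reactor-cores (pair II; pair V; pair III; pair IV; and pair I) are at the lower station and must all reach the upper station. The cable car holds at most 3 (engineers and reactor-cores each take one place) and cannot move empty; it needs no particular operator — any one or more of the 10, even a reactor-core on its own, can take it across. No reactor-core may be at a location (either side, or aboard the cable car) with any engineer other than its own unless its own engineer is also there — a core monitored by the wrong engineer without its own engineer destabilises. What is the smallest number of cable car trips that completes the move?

11

Counting alone: each trip to the upper station takes at most 3 across and each return brings at least 1 back, so after t trips out (and t−1 returns) at most 3t − (t−1) of the 10 are across; that first reaches 10 at t = 5, so at least 9 crossings are needed.
The safety rule pushes this higher. Following every safe sequence of crossings, the most of the 10 that can be at the upper station as the cable car arrives there on crossing 9 is 9 — never all 10.
So no plan with fewer than 11 crossings exists, and this one achieves 11:
1. engineer II and reactor-core II cross → the upper station.
2. engineer II crosses ← the lower station.
3. reactor-core III, reactor-core IV, and reactor-core V cross → the upper station.
4. reactor-core II crosses ← the lower station.
5. engineer III, engineer IV, and engineer V cross → the upper station.
6. engineer V and reactor-core V cross ← the lower station.
7. engineer I, engineer II, and engineer V cross → the upper station.
8. reactor-core III crosses ← the lower station.
9. reactor-core II and reactor-core V cross → the upper station.
10. reactor-core II crosses ← the lower station.
11. reactor-core I, reactor-core II, and reactor-core III cross → the upper station.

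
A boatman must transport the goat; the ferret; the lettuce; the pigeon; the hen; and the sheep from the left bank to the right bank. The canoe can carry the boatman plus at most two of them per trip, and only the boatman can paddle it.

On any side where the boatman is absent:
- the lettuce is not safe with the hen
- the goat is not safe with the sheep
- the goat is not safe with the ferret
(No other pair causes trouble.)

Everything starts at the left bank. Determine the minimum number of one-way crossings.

7

Counting alone: the boatman can take at most 2 across per trip to the right bank, so moving all 6 needs at least 3 loaded trips out, with a return between consecutive ones — at least 5 crossings.
The safety rule pushes this higher. Following every safe sequence of crossings, the most of the 6 that can be at the right bank as the canoe arrives there on crossing 5 is 5 — never all 6.
So no plan with fewer than 7 crossings exists, and this one achieves 7:
1. Boatman goes to the right bank with the goat and the lettuce.
2. Boatman goes back to the left bank alone.
3. Boatman goes to the right bank with the ferret.
4. Boatman goes back to the left bank with the goat.
5. Boatman goes to the right bank with the pigeon and the sheep.
6. Boatman goes back to the left bank alone.
7. Boatman goes to the right bank with the goat and the hen.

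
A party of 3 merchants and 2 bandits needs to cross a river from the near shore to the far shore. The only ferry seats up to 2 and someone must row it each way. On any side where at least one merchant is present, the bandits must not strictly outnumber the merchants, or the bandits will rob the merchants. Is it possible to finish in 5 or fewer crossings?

No

Counting alone: each trip to the far shore takes at most 2 across and each return brings at least 1 back, so after t trips out (and t−1 returns) at most 2t − (t−1) of the 5 are across; that first reaches 5 at t = 4, so at least 7 crossings are needed.
Since 5 < 7, 5 crossings cannot be enough. (The shortest complete plan in fact takes 7:)
1. 2 bandits → the far shore.  (the near shore: 3M 0B; the far shore: 0M 2B)
2. 1 bandit ← the near shore.  (the near shore: 3M 1B; the far shore: 0M 1B)
3. 2 merchants → the far shore.  (the near shore: 1M 1B; the far shore: 2M 1B)
4. 1 merchant ← the near shore.  (the near shore: 2M 1B; the far shore: 1M 1B)
5. 1 merchant and 1 bandit → the far shore.  (the near shore: 1M 0B; the far shore: 2M 2B)
6. 1 bandit ← the near shore.  (the near shore: 1M 1B; the far shore: 2M 1B)
7. 1 merchant and 1 bandit → the far shore.  (the near shore: 0M 0B; the far shore: 3M 2B)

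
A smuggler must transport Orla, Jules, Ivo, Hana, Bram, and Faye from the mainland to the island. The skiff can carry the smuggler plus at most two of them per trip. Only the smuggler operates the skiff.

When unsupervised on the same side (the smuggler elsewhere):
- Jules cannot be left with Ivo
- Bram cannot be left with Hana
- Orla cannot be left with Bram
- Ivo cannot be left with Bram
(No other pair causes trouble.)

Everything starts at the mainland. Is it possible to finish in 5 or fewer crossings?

No

Counting alone: the smuggler can take at most 2 across per trip to the island, so moving all 6 needs at least 3 loaded trips out, with a return between consecutive ones — at least 5 crossings.
The safety rule pushes this higher. Following every safe sequence of crossings, the most of the 6 that can be at the island as the skiff arrives there on crossing 5 is 5 — never all 6.
So the move cannot be finished within 5 crossings. (The shortest complete plan takes 7:)
1. Smuggler goes to the island with Bram and Jules.
2. Smuggler goes back to the mainland alone.
3. Smuggler goes to the island with Faye.
4. Smuggler goes back to the mainland alone.
5. Smuggler goes to the island with Hana and Orla.
6. Smuggler goes back to the mainland with Bram.
7. Smuggler goes to the island with Bram and Ivo.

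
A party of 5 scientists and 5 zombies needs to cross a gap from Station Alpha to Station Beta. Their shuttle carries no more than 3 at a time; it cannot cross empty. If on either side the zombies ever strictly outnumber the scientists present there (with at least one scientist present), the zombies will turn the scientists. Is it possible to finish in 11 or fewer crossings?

Yes

Yes — this plan uses 11 crossings (≤ 11):
1. 2 zombies → Station Beta.  (Station Alpha: 5S 3Z; Station Beta: 0S 2Z)
2. 1 zombie ← Station Alpha.  (Station Alpha: 5S 4Z; Station Beta: 0S 1Z)
3. 3 zombies → Station Beta.  (Station Alpha: 5S 1Z; Station Beta: 0S 4Z)
4. 1 zombie ← Station Alpha.  (Station Alpha: 5S 2Z; Station Beta: 0S 3Z)
5. 3 scientists → Station Beta.  (Station Alpha: 2S 2Z; Station Beta: 3S 3Z)
6. 1 scientist and 1 zombie ← Station Alpha.  (Station Alpha: 3S 3Z; Station Beta: 2S 2Z)
7. 3 scientists → Station Beta.  (Station Alpha: 0S 3Z; Station Beta: 5S 2Z)
8. 1 zombie ← Station Alpha.  (Station Alpha: 0S 4Z; Station Beta: 5S 1Z)
9. 2 zombies → Station Beta.  (Station Alpha: 0S 2Z; Station Beta: 5S 3Z)
10. 1 zombie ← Station Alpha.  (Station Alpha: 0S 3Z; Station Beta: 5S 2Z)
11. 3 zombies → Station Beta.  (Station Alpha: 0S 0Z; Station Beta: 5S 5Z)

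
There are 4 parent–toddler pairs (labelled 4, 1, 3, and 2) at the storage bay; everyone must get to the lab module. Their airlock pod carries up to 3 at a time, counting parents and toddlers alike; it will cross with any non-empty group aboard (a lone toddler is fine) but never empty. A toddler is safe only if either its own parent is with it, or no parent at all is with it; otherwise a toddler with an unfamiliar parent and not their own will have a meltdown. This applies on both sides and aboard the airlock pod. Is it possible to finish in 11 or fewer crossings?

Yes — this plan uses 9 crossings (≤ 11):
1. parent 4 and toddler 4 cross → the lab module.
2. parent 4 crosses ← the storage bay.
3. parent 1, parent 4, and toddler 1 cross → the lab module.
4. parent 4 and toddler 4 cross ← the storage bay.
5. parent 2, parent 3, and parent 4 cross → the lab module.
6. toddler 1 crosses ← the storage bay.
7. toddler 1 and toddler 4 cross → the lab module.
8. toddler 4 crosses ← the storage bay.
9. toddler 2, toddler 3, and toddler 4 cross → the lab module.

Yes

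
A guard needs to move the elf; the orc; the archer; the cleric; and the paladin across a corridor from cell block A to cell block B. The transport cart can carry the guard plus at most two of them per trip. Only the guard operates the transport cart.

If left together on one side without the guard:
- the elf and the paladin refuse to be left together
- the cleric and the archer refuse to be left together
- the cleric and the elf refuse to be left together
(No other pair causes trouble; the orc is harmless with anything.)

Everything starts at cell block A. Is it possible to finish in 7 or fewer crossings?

Yes — this plan uses 5 crossings (≤ 7):
1. Guard goes to cell block B with the archer and the elf.  [cell block A: the cleric, the orc, the paladin | cell block B: the archer, the elf]
2. Guard goes back to cell block A alone.  [cell block A: the cleric, the orc, the paladin | cell block B: the archer, the elf]
3. Guard goes to cell block B with the orc.  [cell block A: the cleric, the paladin | cell block B: the archer, the elf, the orc]
4. Guard goes back to cell block A alone.  [cell block A: the cleric, the paladin | cell block B: the archer, the elf, the orc]
5. Guard goes to cell block B with the cleric and the paladin.  [cell block A: — | cell block B: the archer, the cleric, the elf, the orc, the paladin]

Yes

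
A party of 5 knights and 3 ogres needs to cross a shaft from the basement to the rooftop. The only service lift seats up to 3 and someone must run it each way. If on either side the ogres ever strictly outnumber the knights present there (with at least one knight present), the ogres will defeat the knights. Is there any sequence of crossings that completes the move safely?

1. 2 ogres → the rooftop.  (the basement: 5K 1O; the rooftop: 0K 2O)
2. 1 ogre ← the basement.  (the basement: 5K 2O; the rooftop: 0K 1O)
3. 2 knights and 1 ogre → the rooftop.  (the basement: 3K 1O; the rooftop: 2K 2O)
4. 1 ogre ← the basement.  (the basement: 3K 2O; the rooftop: 2K 1O)
5. 1 knight and 2 ogres → the rooftop.  (the basement: 2K 0O; the rooftop: 3K 3O)
6. 1 ogre ← the basement.  (the basement: 2K 1O; the rooftop: 3K 2O)
7. 2 knights and 1 ogre → the rooftop.  (the basement: 0K 0O; the rooftop: 5K 3O)

Yes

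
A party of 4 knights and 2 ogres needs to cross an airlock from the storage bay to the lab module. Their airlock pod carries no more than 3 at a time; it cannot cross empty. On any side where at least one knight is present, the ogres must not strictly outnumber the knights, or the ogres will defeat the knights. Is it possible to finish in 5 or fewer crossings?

Yes — this plan uses 5 crossings (≤ 5):
1. 2 ogres → the lab module.  (the storage bay: 4K 0O; the lab module: 0K 2O)
2. 1 ogre ← the storage bay.  (the storage bay: 4K 1O; the lab module: 0K 1O)
3. 2 knights and 1 ogre → the lab module.  (the storage bay: 2K 0O; the lab module: 2K 2O)
4. 1 ogre ← the storage bay.  (the storage bay: 2K 1O; the lab module: 2K 1O)
5. 2 knights and 1 ogre → the lab module.  (the storage bay: 0K 0O; the lab module: 4K 2O)

Yes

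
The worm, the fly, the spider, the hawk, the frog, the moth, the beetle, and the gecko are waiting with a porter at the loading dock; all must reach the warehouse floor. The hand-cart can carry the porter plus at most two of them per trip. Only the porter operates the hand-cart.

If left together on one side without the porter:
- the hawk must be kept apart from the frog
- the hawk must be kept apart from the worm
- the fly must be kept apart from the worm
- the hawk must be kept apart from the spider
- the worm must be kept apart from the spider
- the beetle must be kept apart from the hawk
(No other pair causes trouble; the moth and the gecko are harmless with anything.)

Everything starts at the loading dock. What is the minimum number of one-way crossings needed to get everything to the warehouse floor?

13

Counting alone: the porter can take at most 2 across per trip to the warehouse floor, so moving all 8 needs at least 4 loaded trips out, with a return between consecutive ones — at least 7 crossings.
The safety rule pushes this higher. Following every safe sequence of crossings, the most of the 8 that can be at the warehouse floor as the hand-cart arrives there on crossings 7, 9, 11 is 5, 6, 7 respectively — never all 8.
So no plan with fewer than 13 crossings exists, and this one achieves 13:
1. Porter goes to the warehouse floor with the hawk and the worm.
2. Porter goes back to the loading dock with the worm.
3. Porter goes to the warehouse floor with the fly and the worm.
4. Porter goes back to the loading dock with the worm.
5. Porter goes to the warehouse floor with the moth and the worm.
6. Porter goes back to the loading dock with the worm.
7. Porter goes to the warehouse floor with the gecko and the worm.
8. Porter goes back to the loading dock with the worm.
9. Porter goes to the warehouse floor with the frog and the spider.
10. Porter goes back to the loading dock with the hawk.
11. Porter goes to the warehouse floor with the beetle and the worm.
12. Porter goes back to the loading dock with the worm.
13. Porter goes to the warehouse floor with the hawk and the worm.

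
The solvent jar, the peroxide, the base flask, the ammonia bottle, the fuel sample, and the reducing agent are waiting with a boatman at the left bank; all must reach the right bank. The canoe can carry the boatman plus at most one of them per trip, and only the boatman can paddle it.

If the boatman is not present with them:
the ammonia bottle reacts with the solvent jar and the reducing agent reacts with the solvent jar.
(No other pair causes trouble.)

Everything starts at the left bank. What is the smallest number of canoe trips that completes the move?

13

Counting alone: the boatman can take at most 1 across per trip to the right bank, so moving all 6 needs at least 6 loaded trips out, with a return between consecutive ones — at least 11 crossings.
The safety rule pushes this higher. Following every safe sequence of crossings, the most of the 6 that can be at the right bank as the canoe arrives there on crossing 11 is 5 — never all 6.
So no plan with fewer than 13 crossings exists, and this one achieves 13:
1. Boatman goes to the right bank with the solvent jar.
2. Boatman goes back to the left bank alone.
3. Boatman goes to the right bank with the peroxide.
4. Boatman goes back to the left bank alone.
5. Boatman goes to the right bank with the base flask.
6. Boatman goes back to the left bank alone.
7. Boatman goes to the right bank with the ammonia bottle.
8. Boatman goes back to the left bank with the solvent jar.
9. Boatman goes to the right bank with the reducing agent.
10. Boatman goes back to the left bank alone.
11. Boatman goes to the right bank with the fuel sample.
12. Boatman goes back to the left bank alone.
13. Boatman goes to the right bank with the solvent jar.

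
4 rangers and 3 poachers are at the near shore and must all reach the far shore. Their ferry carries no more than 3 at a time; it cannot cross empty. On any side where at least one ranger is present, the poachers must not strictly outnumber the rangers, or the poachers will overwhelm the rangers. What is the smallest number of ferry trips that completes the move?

5

Counting alone: each trip to the far shore takes at most 3 across and each return brings at least 1 back, so after t trips out (and t−1 returns) at most 3t − (t−1) of the 7 are across; that first reaches 7 at t = 3, so at least 5 crossings are needed.
The plan below uses exactly 5 crossings, so it is optimal:
1. 3 poachers → the far shore.  (the near shore: 4R 0P; the far shore: 0R 3P)
2. 1 poacher ← the near shore.  (the near shore: 4R 1P; the far shore: 0R 2P)
3. 3 rangers → the far shore.  (the near shore: 1R 1P; the far shore: 3R 2P)
4. 1 ranger ← the near shore.  (the near shore: 2R 1P; the far shore: 2R 2P)
5. 2 rangers and 1 poacher → the far shore.  (the near shore: 0R 0P; the far shore: 4R 3P)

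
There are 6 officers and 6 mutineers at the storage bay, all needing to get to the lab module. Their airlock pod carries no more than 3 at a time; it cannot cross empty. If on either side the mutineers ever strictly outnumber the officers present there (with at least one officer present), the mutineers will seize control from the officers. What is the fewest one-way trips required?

Following every safe sequence of crossings from the start, the most of the 12 that can be at the lab module as the airlock pod arrives there on crossings 1, 3, 5 is 3, 5, 6 respectively; the best ever achieved is 6 of 12.
From crossing 7 on, no configuration arises that was not already reachable earlier: only 17 distinct safe configurations (who is on which side, and where the airlock pod is) can ever be reached, none of them has everyone across, and every continuation just revisits them. They are: 0 officers + 0 mutineers across (airlock pod back at the start); 0 officers + 1 mutineer across (airlock pod there); 0 officers + 1 mutineer across (airlock pod back at the start); 0 officers + 2 mutineers across (airlock pod there); 0 officers + 2 mutineers across (airlock pod back at the start); 0 officers + 3 mutineers across (airlock pod there); 0 officers + 3 mutineers across (airlock pod back at the start); 0 officers + 4 mutineers across (airlock pod there); 0 officers + 4 mutineers across (airlock pod back at the start); 0 officers + 5 mutineers across (airlock pod there); 0 officers + 5 mutineers across (airlock pod back at the start); 0 officers + 6 mutineers across (airlock pod there); 1 officer + 1 mutineer across (airlock pod there); 1 officer + 1 mutineer across (airlock pod back at the start); 2 officers + 2 mutineers across (airlock pod there); 2 officers + 2 mutineers across (airlock pod back at the start); 3 officers + 3 mutineers across (airlock pod there). So no valid plan exists.

impossible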